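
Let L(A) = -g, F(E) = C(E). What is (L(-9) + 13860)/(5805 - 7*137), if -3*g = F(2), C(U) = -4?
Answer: 20788/7269 ≈ 2.8598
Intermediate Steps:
F(E) = -4
g = 4/3 (g = -1/3*(-4) = 4/3 ≈ 1.3333)
L(A) = -4/3 (L(A) = -1*4/3 = -4/3)
(L(-9) + 13860)/(5805 - 7*137) = (-4/3 + 13860)/(5805 - 7*137) = 41576/(3*(5805 - 959)) = (41576/3)/4846 = (41576/3)*(1/4846) = 20788/7269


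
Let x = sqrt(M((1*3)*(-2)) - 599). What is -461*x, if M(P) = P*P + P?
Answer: -461*I*sqrt(569) ≈ -10997.0*I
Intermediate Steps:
M(P) = P + P**2 (M(P) = P**2 + P = P + P**2)
x = I*sqrt(569) (x = sqrt(((1*3)*(-2))*(1 + (1*3)*(-2)) - 599) = sqrt((3*(-2))*(1 + 3*(-2)) - 599) = sqrt(-6*(1 - 6) - 599) = sqrt(-6*(-5) - 599) = sqrt(30 - 599) = sqrt(-569) = I*sqrt(569) ≈ 23.854*I)
-461*x = -461*I*sqrt(569)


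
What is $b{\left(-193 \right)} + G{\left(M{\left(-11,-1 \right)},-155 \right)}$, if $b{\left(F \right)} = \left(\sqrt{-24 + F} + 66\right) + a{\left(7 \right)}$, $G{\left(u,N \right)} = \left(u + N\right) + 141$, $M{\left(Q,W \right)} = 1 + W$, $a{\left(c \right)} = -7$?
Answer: $45 + i \sqrt{217} \approx 45.0 + 14.731 i$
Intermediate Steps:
$G{\left(u,N \right)} = 141 + N + u$ ($G{\left(u,N \right)} = \left(N + u\right) + 141 = 141 + N + u$)
$b{\left(F \right)} = 59 + \sqrt{-24 + F}$ ($b{\left(F \right)} = \left(\sqrt{-24 + F} + 66\right) - 7 = \left(66 + \sqrt{-24 + F}\right) - 7 = 59 + \sqrt{-24 + F}$)
$b{\left(-193 \right)} + G{\left(M{\left(-11,-1 \right)},-155 \right)} = \left(59 + \sqrt{-24 - 193}\right) + \left(141 - 155 + \left(1 - 1\right)\right) = \left(59 + \sqrt{-217}\right) + \left(141 - 155 + 0\right) = \left(59 + i \sqrt{217}\right) - 14 = 45 + i \sqrt{217}$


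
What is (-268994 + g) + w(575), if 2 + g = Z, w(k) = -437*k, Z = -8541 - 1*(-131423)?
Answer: -397389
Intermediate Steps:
Z = 122882 (Z = -8541 + 131423 = 122882)
g = 122880 (g = -2 + 122882 = 122880)
(-268994 + g) + w(575) = (-268994 + 122880) - 437*575 = -146114 - 251275 = -397389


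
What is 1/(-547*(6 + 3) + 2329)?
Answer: -1/2594 ≈ -0.00038551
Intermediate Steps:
1/(-547*(6 + 3) + 2329) = 1/(-547*9 + 2329) = 1/(-4923 + 2329) = 1/(-2594) = -1/2594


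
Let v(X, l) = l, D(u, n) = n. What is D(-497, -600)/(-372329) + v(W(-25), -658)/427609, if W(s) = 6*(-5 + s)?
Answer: 1653274/22744461623 ≈ 7.2689e-5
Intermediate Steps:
W(s) = -30 + 6*s
D(-497, -600)/(-372329) + v(W(-25), -658)/427609 = -600/(-372329) - 658/427609 = -600*(-1/372329) - 658*1/427609 = 600/372329 - 94/61087 = 1653274/22744461623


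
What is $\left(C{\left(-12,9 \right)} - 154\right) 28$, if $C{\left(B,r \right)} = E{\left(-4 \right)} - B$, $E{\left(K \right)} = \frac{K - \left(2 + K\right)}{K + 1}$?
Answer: $- \frac{11872}{3} \approx -3957.3$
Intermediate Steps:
$E{\left(K \right)} = - \frac{2}{1 + K}$
$C{\left(B,r \right)} = \frac{2}{3} - B$ ($C{\left(B,r \right)} = - \frac{2}{1 - 4} - B = - \frac{2}{-3} - B = \left(-2\right) \left(- \frac{1}{3}\right) - B = \frac{2}{3} - B$)
$\left(C{\left(-12,9 \right)} - 154\right) 28 = \left(\left(\frac{2}{3} - -12\right) - 154\right) 28 = \left(\left(\frac{2}{3} + 12\right) - 154\right) 28 = \left(\frac{38}{3} - 154\right) 28 = \left(- \frac{424}{3}\right) 28 = - \frac{11872}{3}$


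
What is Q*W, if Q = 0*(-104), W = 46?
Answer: 0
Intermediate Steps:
Q = 0
Q*W = 0*46 = 0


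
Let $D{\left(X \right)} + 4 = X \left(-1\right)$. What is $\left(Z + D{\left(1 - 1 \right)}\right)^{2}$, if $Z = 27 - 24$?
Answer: $1$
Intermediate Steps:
$D{\left(X \right)} = -4 - X$ ($D{\left(X \right)} = -4 + X \left(-1\right) = -4 - X$)
$Z = 3$ ($Z = 27 - 24 = 3$)
$\left(Z + D{\left(1 - 1 \right)}\right)^{2} = \left(3 - \left(5 - 1\right)\right)^{2} = \left(3 - 4\right)^{2} = \left(-1\right)^{2} = 1$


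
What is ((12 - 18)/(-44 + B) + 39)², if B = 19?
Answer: 962361/625 ≈ 1539.8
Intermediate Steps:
((12 - 18)/(-44 + B) + 39)² = ((12 - 18)/(-44 + 19) + 39)² = (-6/(-25) + 39)² = (-6*(-1/25) + 39)² = (6/25 + 39)² = (981/25)² = 962361/625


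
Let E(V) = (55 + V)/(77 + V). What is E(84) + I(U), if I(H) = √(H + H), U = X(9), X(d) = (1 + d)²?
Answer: 139/161 + 10*√2 ≈ 15.005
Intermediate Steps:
E(V) = (55 + V)/(77 + V)
U = 100 (U = (1 + 9)² = 10² = 100)
I(H) = √2*√H (I(H) = √(2*H) = √2*√H)
E(84) + I(U) = (55 + 84)/(77 + 84) + √2*√100 = 139/161 + √2*10 = (1/161)*139 + 10*√2 = 139/161 + 10*√2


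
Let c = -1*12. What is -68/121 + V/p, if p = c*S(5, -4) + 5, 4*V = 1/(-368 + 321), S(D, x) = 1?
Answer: -89367/159236 ≈ -0.56122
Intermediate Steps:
c = -12
V = -1/188 (V = 1/(4*(-368 + 321)) = (¼)/(-47) = (¼)*(-1/47) = -1/188 ≈ -0.0053191)
p = -7 (p = -12*1 + 5 = -12 + 5 = -7)
-68/121 + V/p = -68/121 - 1/188/(-7) = -68*1/121 - 1/188*(-⅐) = -68/121 + 1/1316 = -89367/159236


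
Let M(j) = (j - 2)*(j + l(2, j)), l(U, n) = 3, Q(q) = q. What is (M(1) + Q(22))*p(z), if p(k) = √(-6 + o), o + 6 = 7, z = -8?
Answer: 18*I*√5 ≈ 40.249*I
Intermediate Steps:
o = 1 (o = -6 + 7 = 1)
M(j) = (-2 + j)*(3 + j) (M(j) = (j - 2)*(j + 3) = (-2 + j)*(3 + j))
p(k) = I*√5 (p(k) = √(-6 + 1) = √(-5) = I*√5)
(M(1) + Q(22))*p(z) = ((-6 + 1 + 1²) + 22)*(I*√5) = ((-6 + 1 + 1) + 22)*(I*√5) = (-4 + 22)*(I*√5) = 18*(I*√5) = 18*I*√5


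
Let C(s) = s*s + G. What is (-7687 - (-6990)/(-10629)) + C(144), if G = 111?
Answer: 46623550/3543 ≈ 13159.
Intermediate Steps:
C(s) = 111 + s² (C(s) = s*s + 111 = s² + 111 = 111 + s²)
(-7687 - (-6990)/(-10629)) + C(144) = (-7687 - (-6990)/(-10629)) + (111 + 144²) = (-7687 - (-6990)*(-1)/10629) + (111 + 20736) = (-7687 - 1*2330/3543) + 20847 = (-7687 - 2330/3543) + 20847 = -27237371/3543 + 20847 = 46623550/3543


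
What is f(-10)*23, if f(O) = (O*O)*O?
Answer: -23000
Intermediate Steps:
f(O) = O**3 (f(O) = O**2*O = O**3)
f(-10)*23 = (-10)**3*23 = -1000*23 = -23000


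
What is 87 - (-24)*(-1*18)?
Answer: -345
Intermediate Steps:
87 - (-24)*(-1*18) = 87 - (-24)*(-18) = 87 - 24*18 = 87 - 432 = -345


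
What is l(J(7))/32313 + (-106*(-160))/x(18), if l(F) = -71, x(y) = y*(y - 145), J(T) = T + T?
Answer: -91365131/12311253 ≈ -7.4213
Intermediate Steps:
J(T) = 2*T
x(y) = y*(-145 + y)
l(J(7))/32313 + (-106*(-160))/x(18) = -71/32313 + (-106*(-160))/((18*(-145 + 18))) = -71*1/32313 + 16960/((18*(-127))) = -71/32313 + 16960/(-2286) = -71/32313 + 16960*(-1/2286) = -71/32313 - 8480/1143 = -91365131/12311253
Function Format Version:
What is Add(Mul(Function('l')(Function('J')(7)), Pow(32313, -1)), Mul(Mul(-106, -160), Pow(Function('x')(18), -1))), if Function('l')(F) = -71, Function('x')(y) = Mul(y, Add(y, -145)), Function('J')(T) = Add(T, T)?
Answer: Rational(-91365131, 12311253) ≈ -7.4213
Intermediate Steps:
Function('J')(T) = Mul(2, T)
Function('x')(y) = Mul(y, Add(-145, y))
Add(Mul(Function('l')(Function('J')(7)), Pow(32313, -1)), Mul(Mul(-106, -160), Pow(Function('x')(18), -1))) = Add(Mul(-71, Pow(32313, -1)), Mul(Mul(-106, -160), Pow(Mul(18, Add(-145, 18)), -1))) = Add(Mul(-71, Rational(1, 32313)), Mul(16960, Pow(Mul(18, -127), -1))) = Add(Rational(-71, 32313), Mul(16960, Pow(-2286, -1))) = Add(Rational(-71, 32313), Mul(16960, Rational(-1, 2286))) = Add(Rational(-71, 32313), Rational(-8480, 1143)) = Rational(-91365131, 12311253)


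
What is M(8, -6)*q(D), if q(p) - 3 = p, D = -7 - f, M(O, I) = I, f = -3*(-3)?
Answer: 78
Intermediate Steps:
f = 9
D = -16 (D = -7 - 1*9 = -7 - 9 = -16)
q(p) = 3 + p
M(8, -6)*q(D) = -6*(3 - 16) = -6*(-13) = 78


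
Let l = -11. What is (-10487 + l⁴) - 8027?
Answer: -3873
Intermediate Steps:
(-10487 + l⁴) - 8027 = (-10487 + (-11)⁴) - 8027 = (-10487 + 14641) - 8027 = 4154 - 8027 = -3873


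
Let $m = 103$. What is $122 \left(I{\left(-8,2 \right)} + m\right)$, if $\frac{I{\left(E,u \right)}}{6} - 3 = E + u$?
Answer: $10370$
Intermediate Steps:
$I{\left(E,u \right)} = 18 + 6 E + 6 u$ ($I{\left(E,u \right)} = 18 + 6 \left(E + u\right) = 18 + \left(6 E + 6 u\right) = 18 + 6 E + 6 u$)
$122 \left(I{\left(-8,2 \right)} + m\right) = 122 \left(\left(18 + 6 \left(-8\right) + 6 \cdot 2\right) + 103\right) = 122 \left(\left(18 - 48 + 12\right) + 103\right) = 122 \left(-18 + 103\right) = 122 \cdot 85 = 10370$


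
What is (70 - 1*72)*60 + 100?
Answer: -20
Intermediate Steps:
(70 - 1*72)*60 + 100 = (70 - 72)*60 + 100 = -2*60 + 100 = -120 + 100 = -20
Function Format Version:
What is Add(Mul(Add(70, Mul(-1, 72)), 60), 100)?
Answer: -20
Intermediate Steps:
Add(Mul(Add(70, Mul(-1, 72)), 60), 100) = Add(Mul(Add(70, -72), 60), 100) = Add(Mul(-2, 60), 100) = Add(-120, 100) = -20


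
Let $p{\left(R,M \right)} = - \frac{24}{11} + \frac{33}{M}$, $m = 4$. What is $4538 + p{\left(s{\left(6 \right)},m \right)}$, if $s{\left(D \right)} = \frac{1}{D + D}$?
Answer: $\frac{199939}{44} \approx 4544.1$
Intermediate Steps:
$s{\left(D \right)} = \frac{1}{2 D}$
$p{\left(R,M \right)} = - \frac{24}{11} + \frac{33}{M}$ ($p{\left(R,M \right)} = \left(-24\right) \frac{1}{11} + \frac{33}{M} = - \frac{24}{11} + \frac{33}{M}$)
$4538 + p{\left(s{\left(6 \right)},m \right)} = 4538 - \left(\frac{24}{11} - \frac{33}{4}\right) = 4538 + \left(- \frac{24}{11} + 33 \cdot \frac{1}{4}\right) = 4538 + \left(- \frac{24}{11} + \frac{33}{4}\right) = 4538 + \frac{267}{44} = \frac{199939}{44}$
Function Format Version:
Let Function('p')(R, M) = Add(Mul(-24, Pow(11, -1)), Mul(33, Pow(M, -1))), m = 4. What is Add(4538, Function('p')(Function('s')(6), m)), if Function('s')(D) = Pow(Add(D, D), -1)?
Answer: Rational(199939, 44) ≈ 4544.1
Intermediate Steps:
Function('s')(D) = Mul(Rational(1, 2), Pow(D, -1)) (Function('s')(D) = Pow(Mul(2, D), -1) = Mul(Rational(1, 2), Pow(D, -1)))
Function('p')(R, M) = Add(Rational(-24, 11), Mul(33, Pow(M, -1))) (Function('p')(R, M) = Add(Mul(-24, Rational(1, 11)), Mul(33, Pow(M, -1))) = Add(Rational(-24, 11), Mul(33, Pow(M, -1))))
Add(4538, Function('p')(Function('s')(6), m)) = Add(4538, Add(Rational(-24, 11), Mul(33, Pow(4, -1)))) = Add(4538, Add(Rational(-24, 11), Mul(33, Rational(1, 4)))) = Add(4538, Add(Rational(-24, 11), Rational(33, 4))) = Add(4538, Rational(267, 44)) = Rational(199939, 44)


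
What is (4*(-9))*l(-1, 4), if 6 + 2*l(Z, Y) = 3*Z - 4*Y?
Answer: 450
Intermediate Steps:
l(Z, Y) = -3 - 2*Y + 3*Z/2 (l(Z, Y) = -3 + (3*Z - 4*Y)/2 = -3 + (-4*Y + 3*Z)/2 = -3 + (-2*Y + 3*Z/2) = -3 - 2*Y + 3*Z/2)
(4*(-9))*l(-1, 4) = (4*(-9))*(-3 - 2*4 + (3/2)*(-1)) = -36*(-3 - 8 - 3/2) = -36*(-25/2) = 450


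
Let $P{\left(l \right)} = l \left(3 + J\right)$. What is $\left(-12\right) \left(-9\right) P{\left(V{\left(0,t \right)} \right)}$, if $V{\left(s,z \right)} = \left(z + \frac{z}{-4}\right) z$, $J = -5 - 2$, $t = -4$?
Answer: $-5184$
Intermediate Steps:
$J = -7$ ($J = -5 - 2 = -7$)
$V{\left(s,z \right)} = \frac{3 z^{2}}{4}$ ($V{\left(s,z \right)} = \left(z + z \left(- \frac{1}{4}\right)\right) z = \left(z - \frac{z}{4}\right) z = \frac{3 z}{4} z = \frac{3 z^{2}}{4}$)
$P{\left(l \right)} = - 4 l$ ($P{\left(l \right)} = l \left(3 - 7\right) = l \left(-4\right) = - 4 l$)
$\left(-12\right) \left(-9\right) P{\left(V{\left(0,t \right)} \right)} = \left(-12\right) \left(-9\right) \left(- 4 \frac{3 \left(-4\right)^{2}}{4}\right) = 108 \left(- 4 \cdot \frac{3}{4} \cdot 16\right) = 108 \left(\left(-4\right) 12\right) = 108 \left(-48\right) = -5184$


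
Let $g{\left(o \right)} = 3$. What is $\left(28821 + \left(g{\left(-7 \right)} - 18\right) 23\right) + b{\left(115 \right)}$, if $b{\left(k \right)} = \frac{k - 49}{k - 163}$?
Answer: $\frac{227797}{8} \approx 28475.0$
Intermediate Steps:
$b{\left(k \right)} = \frac{-49 + k}{-163 + k}$
$\left(28821 + \left(g{\left(-7 \right)} - 18\right) 23\right) + b{\left(115 \right)} = \left(28821 + \left(3 - 18\right) 23\right) + \frac{-49 + 115}{-163 + 115} = \left(28821 - 345\right) + \frac{1}{-48} \cdot 66 = \left(28821 - 345\right) - \frac{11}{8} = 28476 - \frac{11}{8} = \frac{227797}{8}$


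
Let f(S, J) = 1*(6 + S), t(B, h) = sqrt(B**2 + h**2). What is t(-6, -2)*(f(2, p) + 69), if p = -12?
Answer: 154*sqrt(10) ≈ 486.99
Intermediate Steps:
f(S, J) = 6 + S
t(-6, -2)*(f(2, p) + 69) = sqrt((-6)**2 + (-2)**2)*((6 + 2) + 69) = sqrt(36 + 4)*(8 + 69) = sqrt(40)*77 = (2*sqrt(10))*77 = 154*sqrt(10)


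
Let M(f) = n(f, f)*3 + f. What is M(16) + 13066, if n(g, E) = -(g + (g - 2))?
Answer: 12992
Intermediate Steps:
n(g, E) = 2 - 2*g (n(g, E) = -(g + (-2 + g)) = -(-2 + 2*g) = 2 - 2*g)
M(f) = 6 - 5*f (M(f) = (2 - 2*f)*3 + f = (6 - 6*f) + f = 6 - 5*f)
M(16) + 13066 = (6 - 5*16) + 13066 = (6 - 80) + 13066 = -74 + 13066 = 12992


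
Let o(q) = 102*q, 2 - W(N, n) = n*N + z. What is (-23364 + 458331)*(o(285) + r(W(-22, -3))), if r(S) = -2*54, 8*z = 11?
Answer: 12597514254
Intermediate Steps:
z = 11/8 (z = (⅛)*11 = 11/8 ≈ 1.3750)
W(N, n) = 5/8 - N*n (W(N, n) = 2 - (n*N + 11/8) = 2 - (N*n + 11/8) = 2 - (11/8 + N*n) = 2 + (-11/8 - N*n) = 5/8 - N*n)
r(S) = -108
(-23364 + 458331)*(o(285) + r(W(-22, -3))) = (-23364 + 458331)*(102*285 - 108) = 434967*(29070 - 108) = 434967*28962 = 12597514254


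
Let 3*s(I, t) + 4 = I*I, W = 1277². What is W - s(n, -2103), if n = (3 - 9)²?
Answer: 4890895/3 ≈ 1.6303e+6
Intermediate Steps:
W = 1630729
n = 36 (n = (-6)² = 36)
s(I, t) = -4/3 + I²/3 (s(I, t) = -4/3 + (I*I)/3 = -4/3 + I²/3)
W - s(n, -2103) = 1630729 - (-4/3 + (⅓)*36²) = 1630729 - (-4/3 + (⅓)*1296) = 1630729 - (-4/3 + 432) = 1630729 - 1*1292/3 = 1630729 - 1292/3 = 4890895/3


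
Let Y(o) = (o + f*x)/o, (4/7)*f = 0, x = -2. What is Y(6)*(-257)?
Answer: -257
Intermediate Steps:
f = 0 (f = (7/4)*0 = 0)
Y(o) = 1 (Y(o) = (o + 0*(-2))/o = (o + 0)/o = o/o = 1)
Y(6)*(-257) = 1*(-257) = -257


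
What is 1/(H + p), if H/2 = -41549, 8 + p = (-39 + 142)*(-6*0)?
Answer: -1/83106 ≈ -1.2033e-5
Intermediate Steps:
p = -8 (p = -8 + (-39 + 142)*(-6*0) = -8 + 103*0 = -8 + 0 = -8)
H = -83098 (H = 2*(-41549) = -83098)
1/(H + p) = 1/(-83098 - 8) = 1/(-83106) = -1/83106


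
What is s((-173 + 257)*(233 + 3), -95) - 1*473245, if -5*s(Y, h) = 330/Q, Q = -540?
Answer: -42592039/90 ≈ -4.7325e+5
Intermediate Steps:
s(Y, h) = 11/90 (s(Y, h) = -66/(-540) = -66*(-1)/540 = -⅕*(-11/18) = 11/90)
s((-173 + 257)*(233 + 3), -95) - 1*473245 = 11/90 - 1*473245 = 11/90 - 473245 = -42592039/90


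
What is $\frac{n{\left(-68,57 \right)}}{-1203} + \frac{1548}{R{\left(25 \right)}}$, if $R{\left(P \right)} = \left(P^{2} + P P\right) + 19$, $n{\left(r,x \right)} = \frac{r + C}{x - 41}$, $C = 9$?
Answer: $\frac{368775}{301552} \approx 1.2229$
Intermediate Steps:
$n{\left(r,x \right)} = \frac{9 + r}{-41 + x}$ ($n{\left(r,x \right)} = \frac{r + 9}{x - 41} = \frac{9 + r}{-41 + x}$)
$R{\left(P \right)} = 19 + 2 P^{2}$ ($R{\left(P \right)} = \left(P^{2} + P^{2}\right) + 19 = 2 P^{2} + 19 = 19 + 2 P^{2}$)
$\frac{n{\left(-68,57 \right)}}{-1203} + \frac{1548}{R{\left(25 \right)}} = \frac{\frac{1}{-41 + 57} \left(9 - 68\right)}{-1203} + \frac{1548}{19 + 2 \cdot 25^{2}} = \frac{1}{16} \left(-59\right) \left(- \frac{1}{1203}\right) + \frac{1548}{19 + 2 \cdot 625} = \frac{1}{16} \left(-59\right) \left(- \frac{1}{1203}\right) + \frac{1548}{19 + 1250} = \left(- \frac{59}{16}\right) \left(- \frac{1}{1203}\right) + \frac{1548}{1269} = \frac{59}{19248} + 1548 \cdot \frac{1}{1269} = \frac{59}{19248} + \frac{172}{141} = \frac{368775}{301552}$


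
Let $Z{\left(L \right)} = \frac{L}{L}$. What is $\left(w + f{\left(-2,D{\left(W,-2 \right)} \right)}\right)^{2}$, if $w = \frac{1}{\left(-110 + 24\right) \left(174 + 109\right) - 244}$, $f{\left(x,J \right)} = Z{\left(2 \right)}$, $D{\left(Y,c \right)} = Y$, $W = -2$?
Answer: $\frac{604225561}{604274724} \approx 0.99992$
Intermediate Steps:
$Z{\left(L \right)} = 1$
$f{\left(x,J \right)} = 1$
$w = - \frac{1}{24582}$ ($w = \frac{1}{\left(-86\right) 283 - 244} = \frac{1}{-24338 - 244} = \frac{1}{-24582} = - \frac{1}{24582} \approx -4.068 \cdot 10^{-5}$)
$\left(w + f{\left(-2,D{\left(W,-2 \right)} \right)}\right)^{2} = \left(- \frac{1}{24582} + 1\right)^{2} = \left(\frac{24581}{24582}\right)^{2} = \frac{604225561}{604274724}$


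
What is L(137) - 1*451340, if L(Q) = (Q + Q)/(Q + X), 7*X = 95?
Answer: -237855221/527 ≈ -4.5134e+5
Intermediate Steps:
X = 95/7 (X = (1/7)*95 = 95/7 ≈ 13.571)
L(Q) = 2*Q/(95/7 + Q) (L(Q) = (Q + Q)/(Q + 95/7) = (2*Q)/(95/7 + Q) = 2*Q/(95/7 + Q))
L(137) - 1*451340 = 14*137/(95 + 7*137) - 1*451340 = 14*137/(95 + 959) - 451340 = 14*137/1054 - 451340 = 14*137*(1/1054) - 451340 = 959/527 - 451340 = -237855221/527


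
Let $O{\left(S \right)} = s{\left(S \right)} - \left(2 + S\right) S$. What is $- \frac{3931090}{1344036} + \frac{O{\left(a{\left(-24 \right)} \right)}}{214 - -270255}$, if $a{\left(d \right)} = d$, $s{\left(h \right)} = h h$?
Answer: $- \frac{531586733741}{181760036442} \approx -2.9247$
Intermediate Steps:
$s{\left(h \right)} = h^{2}$
$O{\left(S \right)} = S^{2} - S \left(2 + S\right)$ ($O{\left(S \right)} = S^{2} - \left(2 + S\right) S = S^{2} - S \left(2 + S\right)$)
$- \frac{3931090}{1344036} + \frac{O{\left(a{\left(-24 \right)} \right)}}{214 - -270255} = - \frac{3931090}{1344036} + \frac{\left(-2\right) \left(-24\right)}{214 - -270255} = \left(-3931090\right) \frac{1}{1344036} + \frac{48}{214 + 270255} = - \frac{1965545}{672018} + \frac{48}{270469} = - \frac{531586733741}{181760036442}$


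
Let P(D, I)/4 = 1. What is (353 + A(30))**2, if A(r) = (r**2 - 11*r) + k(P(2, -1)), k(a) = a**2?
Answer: 881721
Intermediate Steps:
P(D, I) = 4 (P(D, I) = 4*1 = 4)
A(r) = 16 + r**2 - 11*r (A(r) = (r**2 - 11*r) + 4**2 = (r**2 - 11*r) + 16 = 16 + r**2 - 11*r)
(353 + A(30))**2 = (353 + (16 + 30**2 - 11*30))**2 = (353 + (16 + 900 - 330))**2 = (353 + 586)**2 = 939**2 = 881721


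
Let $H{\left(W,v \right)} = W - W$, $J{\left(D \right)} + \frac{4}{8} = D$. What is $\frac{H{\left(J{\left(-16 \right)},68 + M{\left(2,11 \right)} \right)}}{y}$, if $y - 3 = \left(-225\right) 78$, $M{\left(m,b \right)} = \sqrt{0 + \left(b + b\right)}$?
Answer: $0$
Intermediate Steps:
$M{\left(m,b \right)} = \sqrt{2} \sqrt{b}$ ($M{\left(m,b \right)} = \sqrt{0 + 2 b} = \sqrt{2 b} = \sqrt{2} \sqrt{b}$)
$J{\left(D \right)} = - \frac{1}{2} + D$
$y = -17547$ ($y = 3 - 17550 = -17547$)
$H{\left(W,v \right)} = 0$
$\frac{H{\left(J{\left(-16 \right)},68 + M{\left(2,11 \right)} \right)}}{y} = \frac{0}{-17547} = 0 \left(- \frac{1}{17547}\right) = 0$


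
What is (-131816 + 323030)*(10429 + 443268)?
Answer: 86753218158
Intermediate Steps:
(-131816 + 323030)*(10429 + 443268) = 191214*453697 = 86753218158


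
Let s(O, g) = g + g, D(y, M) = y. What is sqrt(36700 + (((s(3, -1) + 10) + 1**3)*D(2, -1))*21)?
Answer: sqrt(37078) ≈ 192.56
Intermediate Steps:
s(O, g) = 2*g
sqrt(36700 + (((s(3, -1) + 10) + 1**3)*D(2, -1))*21) = sqrt(36700 + (((2*(-1) + 10) + 1**3)*2)*21) = sqrt(36700 + (((-2 + 10) + 1)*2)*21) = sqrt(36700 + ((8 + 1)*2)*21) = sqrt(36700 + (9*2)*21) = sqrt(36700 + 18*21) = sqrt(36700 + 378) = sqrt(37078)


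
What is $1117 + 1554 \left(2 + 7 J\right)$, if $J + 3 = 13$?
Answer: $113005$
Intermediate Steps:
$J = 10$ ($J = -3 + 13 = 10$)
$1117 + 1554 \left(2 + 7 J\right) = 1117 + 1554 \left(2 + 7 \cdot 10\right) = 1117 + 1554 \left(2 + 70\right) = 1117 + 1554 \cdot 72 = 1117 + 111888 = 113005$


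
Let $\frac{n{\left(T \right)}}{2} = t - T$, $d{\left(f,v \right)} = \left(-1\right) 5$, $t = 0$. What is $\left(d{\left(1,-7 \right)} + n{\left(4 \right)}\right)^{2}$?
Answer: $169$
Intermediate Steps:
$d{\left(f,v \right)} = -5$
$n{\left(T \right)} = - 2 T$ ($n{\left(T \right)} = 2 \left(0 - T\right) = 2 \left(- T\right) = - 2 T$)
$\left(d{\left(1,-7 \right)} + n{\left(4 \right)}\right)^{2} = \left(-5 - 8\right)^{2} = \left(-13\right)^{2} = 169$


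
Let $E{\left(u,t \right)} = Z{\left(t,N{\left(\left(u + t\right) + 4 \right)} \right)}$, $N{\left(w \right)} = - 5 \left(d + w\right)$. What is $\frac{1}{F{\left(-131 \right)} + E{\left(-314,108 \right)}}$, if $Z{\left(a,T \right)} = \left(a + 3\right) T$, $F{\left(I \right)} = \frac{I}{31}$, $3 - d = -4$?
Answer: $\frac{31}{3354844} \approx 9.2404 \cdot 10^{-6}$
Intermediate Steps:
$d = 7$ ($d = 3 - -4 = 3 + 4 = 7$)
$N{\left(w \right)} = -35 - 5 w$ ($N{\left(w \right)} = - 5 \left(7 + w\right) = -35 - 5 w$)
$F{\left(I \right)} = \frac{I}{31}$ ($F{\left(I \right)} = I \frac{1}{31} = \frac{I}{31}$)
$Z{\left(a,T \right)} = T \left(3 + a\right)$ ($Z{\left(a,T \right)} = \left(3 + a\right) T = T \left(3 + a\right)$)
$E{\left(u,t \right)} = \left(3 + t\right) \left(-55 - 5 t - 5 u\right)$ ($E{\left(u,t \right)} = \left(-35 - 5 \left(\left(u + t\right) + 4\right)\right) \left(3 + t\right) = \left(-35 - 5 \left(\left(t + u\right) + 4\right)\right) \left(3 + t\right) = \left(-35 - 5 \left(4 + t + u\right)\right) \left(3 + t\right) = \left(-35 - \left(20 + 5 t + 5 u\right)\right) \left(3 + t\right) = \left(-55 - 5 t - 5 u\right) \left(3 + t\right) = \left(3 + t\right) \left(-55 - 5 t - 5 u\right)$)
$\frac{1}{F{\left(-131 \right)} + E{\left(-314,108 \right)}} = \frac{1}{\frac{1}{31} \left(-131\right) - 5 \left(3 + 108\right) \left(11 + 108 - 314\right)} = \frac{1}{- \frac{131}{31} - 555 \left(-195\right)} = \frac{1}{- \frac{131}{31} + 108225} = \frac{1}{\frac{3354844}{31}} = \frac{31}{3354844}$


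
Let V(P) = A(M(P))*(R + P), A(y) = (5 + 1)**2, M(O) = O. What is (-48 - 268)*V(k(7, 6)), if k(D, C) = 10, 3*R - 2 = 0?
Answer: -121344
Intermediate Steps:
R = 2/3 (R = 2/3 + (1/3)*0 = 2/3 + 0 = 2/3 ≈ 0.66667)
A(y) = 36 (A(y) = 6**2 = 36)
V(P) = 24 + 36*P (V(P) = 36*(2/3 + P) = 24 + 36*P)
(-48 - 268)*V(k(7, 6)) = (-48 - 268)*(24 + 36*10) = -316*(24 + 360) = -316*384 = -121344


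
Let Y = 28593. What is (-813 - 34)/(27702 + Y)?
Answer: -847/56295 ≈ -0.015046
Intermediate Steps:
(-813 - 34)/(27702 + Y) = (-813 - 34)/(27702 + 28593) = -847/56295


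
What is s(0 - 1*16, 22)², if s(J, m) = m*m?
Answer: 234256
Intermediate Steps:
s(J, m) = m²
s(0 - 1*16, 22)² = (22²)² = 484² = 234256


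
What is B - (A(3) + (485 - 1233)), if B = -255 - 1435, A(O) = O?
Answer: -945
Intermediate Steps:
B = -1690
B - (A(3) + (485 - 1233)) = -1690 - (3 + (485 - 1233)) = -1690 - (3 - 748) = -1690 - 1*(-745) = -1690 + 745 = -945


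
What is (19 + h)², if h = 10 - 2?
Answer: 729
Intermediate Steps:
h = 8
(19 + h)² = (19 + 8)² = 27² = 729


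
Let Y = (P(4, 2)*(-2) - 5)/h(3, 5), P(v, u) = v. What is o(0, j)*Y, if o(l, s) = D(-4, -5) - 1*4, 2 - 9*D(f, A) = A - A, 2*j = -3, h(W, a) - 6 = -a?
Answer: 442/9 ≈ 49.111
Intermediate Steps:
h(W, a) = 6 - a
j = -3/2 (j = (1/2)*(-3) = -3/2 ≈ -1.5000)
D(f, A) = 2/9 (D(f, A) = 2/9 - (A - A)/9 = 2/9 - 1/9*0 = 2/9 + 0 = 2/9)
o(l, s) = -34/9 (o(l, s) = 2/9 - 1*4 = 2/9 - 4 = -34/9)
Y = -13 (Y = (4*(-2) - 5)/(6 - 1*5) = (-8 - 5)/(6 - 5) = -13/1 = -13*1 = -13)
o(0, j)*Y = -34/9*(-13) = 442/9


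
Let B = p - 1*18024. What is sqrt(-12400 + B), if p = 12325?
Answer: 3*I*sqrt(2011) ≈ 134.53*I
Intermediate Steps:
B = -5699 (B = 12325 - 1*18024 = 12325 - 18024 = -5699)
sqrt(-12400 + B) = sqrt(-12400 - 5699) = sqrt(-18099) = 3*I*sqrt(2011)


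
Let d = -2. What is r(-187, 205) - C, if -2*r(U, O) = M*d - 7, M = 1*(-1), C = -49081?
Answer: 98167/2 ≈ 49084.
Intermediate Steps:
M = -1
r(U, O) = 5/2 (r(U, O) = -(-1*(-2) - 7)/2 = -(2 - 7)/2 = -1/2*(-5) = 5/2)
r(-187, 205) - C = 5/2 - 1*(-49081) = 5/2 + 49081 = 98167/2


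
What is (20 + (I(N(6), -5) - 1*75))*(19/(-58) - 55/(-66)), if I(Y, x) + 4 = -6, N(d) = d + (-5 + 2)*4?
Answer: -2860/87 ≈ -32.874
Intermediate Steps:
N(d) = -12 + d (N(d) = d - 3*4 = d - 12 = -12 + d)
I(Y, x) = -10 (I(Y, x) = -4 - 6 = -10)
(20 + (I(N(6), -5) - 1*75))*(19/(-58) - 55/(-66)) = (20 + (-10 - 1*75))*(19/(-58) - 55/(-66)) = (20 + (-10 - 75))*(19*(-1/58) - 55*(-1/66)) = (20 - 85)*(-19/58 + ⅚) = -65*44/87 = -2860/87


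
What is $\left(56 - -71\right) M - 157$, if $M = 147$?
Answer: $18512$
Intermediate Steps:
$\left(56 - -71\right) M - 157 = \left(56 - -71\right) 147 - 157 = \left(56 + 71\right) 147 - 157 = 127 \cdot 147 - 157 = 18669 - 157 = 18512$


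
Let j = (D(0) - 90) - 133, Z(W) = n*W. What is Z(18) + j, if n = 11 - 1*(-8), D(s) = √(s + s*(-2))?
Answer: 119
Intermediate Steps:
D(s) = √(-s) (D(s) = √(s - 2*s) = √(-s))
n = 19 (n = 11 + 8 = 19)
Z(W) = 19*W
j = -223 (j = (√(-1*0) - 90) - 133 = (√0 - 90) - 133 = (0 - 90) - 133 = -90 - 133 = -223)
Z(18) + j = 19*18 - 223 = 342 - 223 = 119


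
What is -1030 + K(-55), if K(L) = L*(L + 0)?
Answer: 1995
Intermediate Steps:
K(L) = L² (K(L) = L*L = L²)
-1030 + K(-55) = -1030 + (-55)² = -1030 + 3025 = 1995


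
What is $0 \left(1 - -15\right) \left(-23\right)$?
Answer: $0$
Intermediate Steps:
$0 \left(1 - -15\right) \left(-23\right) = 0 \left(1 + 15\right) \left(-23\right) = 0 \cdot 16 \left(-23\right) = 0 \left(-23\right) = 0$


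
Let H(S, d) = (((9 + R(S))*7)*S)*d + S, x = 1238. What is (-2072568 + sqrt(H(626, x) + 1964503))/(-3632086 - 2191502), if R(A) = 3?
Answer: 172714/485299 - sqrt(7451569)/1941196 ≈ 0.35449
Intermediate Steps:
H(S, d) = S + 84*S*d (H(S, d) = (((9 + 3)*7)*S)*d + S = ((12*7)*S)*d + S = (84*S)*d + S = 84*S*d + S = S + 84*S*d)
(-2072568 + sqrt(H(626, x) + 1964503))/(-3632086 - 2191502) = (-2072568 + sqrt(626*(1 + 84*1238) + 1964503))/(-3632086 - 2191502) = (-2072568 + sqrt(626*(1 + 103992) + 1964503))/(-5823588) = (-2072568 + sqrt(626*103993 + 1964503))*(-1/5823588) = (-2072568 + sqrt(65099618 + 1964503))*(-1/5823588) = (-2072568 + sqrt(67064121))*(-1/5823588) = (-2072568 + 3*sqrt(7451569))*(-1/5823588) = 172714/485299 - sqrt(7451569)/1941196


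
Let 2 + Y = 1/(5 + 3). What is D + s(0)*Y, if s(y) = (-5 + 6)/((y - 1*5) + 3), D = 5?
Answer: 95/16 ≈ 5.9375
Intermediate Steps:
s(y) = 1/(-2 + y) (s(y) = 1/((y - 5) + 3) = 1/((-5 + y) + 3) = 1/(-2 + y))
Y = -15/8 (Y = -2 + 1/(5 + 3) = -2 + 1/8 = -15/8 ≈ -1.8750)
D + s(0)*Y = 5 - 15/8/(-2 + 0) = 5 - 15/8/(-2) = 5 - 1/2*(-15/8) = 5 + 15/16 = 95/16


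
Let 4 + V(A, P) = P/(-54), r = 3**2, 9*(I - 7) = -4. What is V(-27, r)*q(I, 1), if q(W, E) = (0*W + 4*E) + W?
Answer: -2375/54 ≈ -43.982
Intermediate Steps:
I = 59/9 (I = 7 + (1/9)*(-4) = 7 - 4/9 = 59/9 ≈ 6.5556)
r = 9
V(A, P) = -4 - P/54 (V(A, P) = -4 + P/(-54) = -4 + P*(-1/54) = -4 - P/54)
q(W, E) = W + 4*E (q(W, E) = (0 + 4*E) + W = 4*E + W = W + 4*E)
V(-27, r)*q(I, 1) = (-4 - 1/54*9)*(59/9 + 4*1) = (-4 - 1/6)*(59/9 + 4) = -25/6*95/9 = -2375/54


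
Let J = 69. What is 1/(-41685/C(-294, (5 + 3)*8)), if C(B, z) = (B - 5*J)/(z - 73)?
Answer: -71/41685 ≈ -0.0017033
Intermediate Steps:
C(B, z) = (-345 + B)/(-73 + z) (C(B, z) = (B - 5*69)/(z - 73) = (B - 345)/(-73 + z) = (-345 + B)/(-73 + z))
1/(-41685/C(-294, (5 + 3)*8)) = 1/(-41685*(-73 + (5 + 3)*8)/(-345 - 294)) = 1/(-41685/(-639/(-73 + 8*8))) = 1/(-41685/(-639/(-73 + 64))) = 1/(-41685/(-639/(-9))) = 1/(-41685/((-1/9*(-639)))) = 1/(-41685/71) = -71/41685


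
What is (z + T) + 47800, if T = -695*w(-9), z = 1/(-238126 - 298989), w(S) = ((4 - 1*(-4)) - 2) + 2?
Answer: 22687737599/537115 ≈ 42240.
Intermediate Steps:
w(S) = 8 (w(S) = ((4 + 4) - 2) + 2 = (8 - 2) + 2 = 6 + 2 = 8)
z = -1/537115 (z = 1/(-537115) = -1/537115 ≈ -1.8618e-6)
T = -5560 (T = -695*8 = -5560)
(z + T) + 47800 = (-1/537115 - 5560) + 47800 = -2986359401/537115 + 47800 = 22687737599/537115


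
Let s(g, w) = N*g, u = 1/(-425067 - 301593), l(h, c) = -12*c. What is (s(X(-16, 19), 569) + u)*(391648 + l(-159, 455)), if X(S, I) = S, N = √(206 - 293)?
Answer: -8777/16515 - 6179008*I*√87 ≈ -0.53146 - 5.7634e+7*I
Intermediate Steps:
N = I*√87 (N = √(-87) = I*√87 ≈ 9.3274*I)
u = -1/726660 (u = 1/(-726660) = -1/726660 ≈ -1.3762e-6)
s(g, w) = I*g*√87 (s(g, w) = (I*√87)*g = I*g*√87)
(s(X(-16, 19), 569) + u)*(391648 + l(-159, 455)) = (I*(-16)*√87 - 1/726660)*(391648 - 12*455) = (-16*I*√87 - 1/726660)*(391648 - 5460) = (-1/726660 - 16*I*√87)*386188 = -8777/16515 - 6179008*I*√87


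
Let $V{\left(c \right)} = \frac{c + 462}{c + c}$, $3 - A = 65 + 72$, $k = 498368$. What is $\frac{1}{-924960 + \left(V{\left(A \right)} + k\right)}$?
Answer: $- \frac{67}{28581746} \approx -2.3442 \cdot 10^{-6}$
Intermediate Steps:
$A = -134$ ($A = 3 - \left(65 + 72\right) = 3 - 137 = -134$)
$V{\left(c \right)} = \frac{462 + c}{2 c}$
$\frac{1}{-924960 + \left(V{\left(A \right)} + k\right)} = \frac{1}{-924960 + \left(\frac{462 - 134}{2 \left(-134\right)} + 498368\right)} = \frac{1}{-924960 + \left(\frac{1}{2} \left(- \frac{1}{134}\right) 328 + 498368\right)} = \frac{1}{-924960 + \left(- \frac{82}{67} + 498368\right)} = \frac{1}{-924960 + \frac{33390574}{67}} = \frac{1}{- \frac{28581746}{67}} = - \frac{67}{28581746}$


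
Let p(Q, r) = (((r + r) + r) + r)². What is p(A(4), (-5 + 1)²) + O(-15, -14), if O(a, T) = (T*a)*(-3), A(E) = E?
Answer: 3466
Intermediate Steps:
p(Q, r) = 16*r² (p(Q, r) = ((2*r + r) + r)² = (3*r + r)² = (4*r)² = 16*r²)
O(a, T) = -3*T*a
p(A(4), (-5 + 1)²) + O(-15, -14) = 16*((-5 + 1)²)² - 3*(-14)*(-15) = 16*((-4)²)² - 630 = 16*16² - 630 = 16*256 - 630 = 4096 - 630 = 3466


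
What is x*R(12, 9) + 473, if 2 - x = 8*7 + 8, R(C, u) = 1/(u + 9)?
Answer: 4226/9 ≈ 469.56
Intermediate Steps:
R(C, u) = 1/(9 + u)
x = -62 (x = 2 - (8*7 + 8) = 2 - (56 + 8) = 2 - 1*64 = 2 - 64 = -62)
x*R(12, 9) + 473 = -62/(9 + 9) + 473 = -62/18 + 473 = -62*1/18 + 473 = -31/9 + 473 = 4226/9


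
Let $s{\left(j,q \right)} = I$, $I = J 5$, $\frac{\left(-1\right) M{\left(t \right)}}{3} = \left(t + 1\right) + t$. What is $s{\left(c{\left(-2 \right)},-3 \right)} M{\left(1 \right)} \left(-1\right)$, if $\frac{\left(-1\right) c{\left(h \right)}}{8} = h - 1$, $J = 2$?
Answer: $90$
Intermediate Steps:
$M{\left(t \right)} = -3 - 6 t$ ($M{\left(t \right)} = - 3 \left(\left(t + 1\right) + t\right) = - 3 \left(\left(1 + t\right) + t\right) = - 3 \left(1 + 2 t\right) = -3 - 6 t$)
$c{\left(h \right)} = 8 - 8 h$ ($c{\left(h \right)} = - 8 \left(h - 1\right) = - 8 \left(-1 + h\right) = 8 - 8 h$)
$I = 10$ ($I = 2 \cdot 5 = 10$)
$s{\left(j,q \right)} = 10$
$s{\left(c{\left(-2 \right)},-3 \right)} M{\left(1 \right)} \left(-1\right) = 10 \left(-3 - 6\right) \left(-1\right) = 10 \left(-9\right) \left(-1\right) = \left(-90\right) \left(-1\right) = 90$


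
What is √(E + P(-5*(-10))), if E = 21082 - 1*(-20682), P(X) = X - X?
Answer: 2*√10441 ≈ 204.36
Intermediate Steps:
P(X) = 0
E = 41764 (E = 21082 + 20682 = 41764)
√(E + P(-5*(-10))) = √(41764 + 0) = √41764 = 2*√10441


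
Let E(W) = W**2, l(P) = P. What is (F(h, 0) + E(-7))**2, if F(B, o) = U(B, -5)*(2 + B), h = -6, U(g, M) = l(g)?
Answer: 5329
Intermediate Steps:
U(g, M) = g
F(B, o) = B*(2 + B)
(F(h, 0) + E(-7))**2 = (-6*(2 - 6) + (-7)**2)**2 = (-6*(-4) + 49)**2 = (24 + 49)**2 = 73**2 = 5329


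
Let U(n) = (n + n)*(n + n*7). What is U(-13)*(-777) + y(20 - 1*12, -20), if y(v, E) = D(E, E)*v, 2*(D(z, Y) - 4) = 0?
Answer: -2100976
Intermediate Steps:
D(z, Y) = 4 (D(z, Y) = 4 + (½)*0 = 4 + 0 = 4)
y(v, E) = 4*v
U(n) = 16*n² (U(n) = (2*n)*(n + 7*n) = (2*n)*(8*n) = 16*n²)
U(-13)*(-777) + y(20 - 1*12, -20) = (16*(-13)²)*(-777) + 4*(20 - 1*12) = (16*169)*(-777) + 4*(20 - 12) = 2704*(-777) + 4*8 = -2101008 + 32 = -2100976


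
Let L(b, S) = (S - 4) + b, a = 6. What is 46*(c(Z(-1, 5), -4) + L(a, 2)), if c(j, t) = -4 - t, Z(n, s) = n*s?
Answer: 184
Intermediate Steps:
L(b, S) = -4 + S + b (L(b, S) = (-4 + S) + b = -4 + S + b)
46*(c(Z(-1, 5), -4) + L(a, 2)) = 46*((-4 - 1*(-4)) + (-4 + 2 + 6)) = 46*((-4 + 4) + 4) = 46*(0 + 4) = 46*4 = 184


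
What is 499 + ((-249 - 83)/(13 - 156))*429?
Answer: 1495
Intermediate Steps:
499 + ((-249 - 83)/(13 - 156))*429 = 499 - 332/(-143)*429 = 499 - 332*(-1/143)*429 = 499 + (332/143)*429 = 499 + 996 = 1495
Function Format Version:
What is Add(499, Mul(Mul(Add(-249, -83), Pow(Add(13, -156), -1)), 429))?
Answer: 1495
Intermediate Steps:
Add(499, Mul(Mul(Add(-249, -83), Pow(Add(13, -156), -1)), 429)) = Add(499, Mul(Mul(-332, Pow(-143, -1)), 429)) = Add(499, Mul(Mul(-332, Rational(-1, 143)), 429)) = Add(499, Mul(Rational(332, 143), 429)) = Add(499, 996) = 1495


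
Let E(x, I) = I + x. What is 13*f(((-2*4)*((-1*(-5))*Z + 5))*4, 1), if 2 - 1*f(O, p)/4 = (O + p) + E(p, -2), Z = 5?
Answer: 50024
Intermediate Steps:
f(O, p) = 16 - 8*p - 4*O (f(O, p) = 8 - 4*((O + p) + (-2 + p)) = 8 - 4*(-2 + O + 2*p) = 8 + (8 - 8*p - 4*O) = 16 - 8*p - 4*O)
13*f(((-2*4)*((-1*(-5))*Z + 5))*4, 1) = 13*(16 - 8*1 - 4*(-2*4)*(-1*(-5)*5 + 5)*4) = 13*(16 - 8 - 4*(-8*(5*5 + 5))*4) = 13*(16 - 8 - 4*(-8*(25 + 5))*4) = 13*(16 - 8 - 4*(-8*30)*4) = 13*(16 - 8 - (-960)*4) = 13*(16 - 8 - 4*(-960)) = 13*(16 - 8 + 3840) = 13*3848 = 50024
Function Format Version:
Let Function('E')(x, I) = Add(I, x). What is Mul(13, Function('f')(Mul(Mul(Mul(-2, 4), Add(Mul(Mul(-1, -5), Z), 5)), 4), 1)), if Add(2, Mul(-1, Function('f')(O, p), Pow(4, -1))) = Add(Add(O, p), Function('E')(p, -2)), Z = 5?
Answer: 50024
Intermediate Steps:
Function('f')(O, p) = Add(16, Mul(-8, p), Mul(-4, O)) (Function('f')(O, p) = Add(8, Mul(-4, Add(Add(O, p), Add(-2, p)))) = Add(8, Mul(-4, Add(-2, O, Mul(2, p)))) = Add(8, Add(8, Mul(-8, p), Mul(-4, O))) = Add(16, Mul(-8, p), Mul(-4, O)))
Mul(13, Function('f')(Mul(Mul(Mul(-2, 4), Add(Mul(Mul(-1, -5), Z), 5)), 4), 1)) = Mul(13, Add(16, Mul(-8, 1), Mul(-4, Mul(Mul(Mul(-2, 4), Add(Mul(Mul(-1, -5), 5), 5)), 4)))) = Mul(13, Add(16, -8, Mul(-4, Mul(Mul(-8, Add(Mul(5, 5), 5)), 4)))) = Mul(13, Add(16, -8, Mul(-4, Mul(Mul(-8, Add(25, 5)), 4)))) = Mul(13, Add(16, -8, Mul(-4, Mul(Mul(-8, 30), 4)))) = Mul(13, Add(16, -8, Mul(-4, Mul(-240, 4)))) = Mul(13, Add(16, -8, Mul(-4, -960))) = Mul(13, Add(16, -8, 3840)) = Mul(13, 3848) = 50024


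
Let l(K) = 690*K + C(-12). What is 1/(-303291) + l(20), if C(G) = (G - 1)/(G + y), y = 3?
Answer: 4185853886/303291 ≈ 13801.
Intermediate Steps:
C(G) = (-1 + G)/(3 + G) (C(G) = (G - 1)/(G + 3) = (-1 + G)/(3 + G))
l(K) = 13/9 + 690*K (l(K) = 690*K + (-1 - 12)/(3 - 12) = 690*K - 13/(-9) = 690*K - 1/9*(-13) = 690*K + 13/9 = 13/9 + 690*K)
1/(-303291) + l(20) = 1/(-303291) + (13/9 + 690*20) = -1/303291 + (13/9 + 13800) = -1/303291 + 124213/9 = 4185853886/303291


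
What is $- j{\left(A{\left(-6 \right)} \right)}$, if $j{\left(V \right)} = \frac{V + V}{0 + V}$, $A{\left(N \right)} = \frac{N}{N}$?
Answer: $-2$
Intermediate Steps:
$A{\left(N \right)} = 1$
$j{\left(V \right)} = 2$ ($j{\left(V \right)} = \frac{2 V}{V} = 2$)
$- j{\left(A{\left(-6 \right)} \right)} = \left(-1\right) 2 = -2$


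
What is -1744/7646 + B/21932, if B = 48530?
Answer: 83202743/41923018 ≈ 1.9847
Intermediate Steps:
-1744/7646 + B/21932 = -1744/7646 + 48530/21932 = -1744*1/7646 + 48530*(1/21932) = -872/3823 + 24265/10966 = 83202743/41923018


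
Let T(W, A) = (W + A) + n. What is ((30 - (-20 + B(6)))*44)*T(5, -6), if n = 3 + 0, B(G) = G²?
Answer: 1232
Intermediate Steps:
n = 3
T(W, A) = 3 + A + W (T(W, A) = (W + A) + 3 = (A + W) + 3 = 3 + A + W)
((30 - (-20 + B(6)))*44)*T(5, -6) = ((30 - (-20 + 6²))*44)*(3 - 6 + 5) = ((30 - (-20 + 36))*44)*2 = ((30 - 1*16)*44)*2 = ((30 - 16)*44)*2 = (14*44)*2 = 616*2 = 1232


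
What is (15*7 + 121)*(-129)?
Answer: -29154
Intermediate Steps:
(15*7 + 121)*(-129) = (105 + 121)*(-129) = 226*(-129) = -29154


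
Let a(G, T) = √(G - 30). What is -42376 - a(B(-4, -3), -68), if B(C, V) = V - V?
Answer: -42376 - I*√30 ≈ -42376.0 - 5.4772*I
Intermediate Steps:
B(C, V) = 0
a(G, T) = √(-30 + G)
-42376 - a(B(-4, -3), -68) = -42376 - √(-30 + 0) = -42376 - √(-30) = -42376 - I*√30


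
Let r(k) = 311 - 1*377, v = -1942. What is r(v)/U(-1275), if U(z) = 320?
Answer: -33/160 ≈ -0.20625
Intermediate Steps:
r(k) = -66 (r(k) = 311 - 377 = -66)
r(v)/U(-1275) = -66/320 = -66*1/320 = -33/160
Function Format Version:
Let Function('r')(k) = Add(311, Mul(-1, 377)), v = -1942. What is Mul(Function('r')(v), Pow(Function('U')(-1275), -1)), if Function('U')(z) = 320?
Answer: Rational(-33, 160) ≈ -0.20625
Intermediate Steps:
Function('r')(k) = -66 (Function('r')(k) = Add(311, -377) = -66)
Mul(Function('r')(v), Pow(Function('U')(-1275), -1)) = Mul(-66, Pow(320, -1)) = Mul(-66, Rational(1, 320)) = Rational(-33, 160)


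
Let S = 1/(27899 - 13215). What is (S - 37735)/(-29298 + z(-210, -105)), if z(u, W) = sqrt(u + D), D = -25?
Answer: 8117021725611/6302174852338 + 554100739*I*sqrt(235)/12604349704676 ≈ 1.288 + 0.00067391*I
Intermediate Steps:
z(u, W) = sqrt(-25 + u) (z(u, W) = sqrt(u - 25) = sqrt(-25 + u))
S = 1/14684 ≈ 6.8101e-5
(S - 37735)/(-29298 + z(-210, -105)) = (1/14684 - 37735)/(-29298 + sqrt(-25 - 210)) = -554100739/(14684*(-29298 + sqrt(-235))) = -554100739/(14684*(-29298 + I*sqrt(235)))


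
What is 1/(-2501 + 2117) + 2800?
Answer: 1075199/384 ≈ 2800.0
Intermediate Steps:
1/(-2501 + 2117) + 2800 = 1/(-384) + 2800 = -1/384 + 2800 = 1075199/384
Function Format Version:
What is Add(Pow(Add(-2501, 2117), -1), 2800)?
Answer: Rational(1075199, 384) ≈ 2800.0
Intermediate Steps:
Add(Pow(Add(-2501, 2117), -1), 2800) = Add(Pow(-384, -1), 2800) = Add(Rational(-1, 384), 2800) = Rational(1075199, 384)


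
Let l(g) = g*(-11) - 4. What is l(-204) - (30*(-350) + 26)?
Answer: 12714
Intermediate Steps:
l(g) = -4 - 11*g (l(g) = -11*g - 4 = -4 - 11*g)
l(-204) - (30*(-350) + 26) = (-4 - 11*(-204)) - (30*(-350) + 26) = (-4 + 2244) - (-10500 + 26) = 2240 - 1*(-10474) = 2240 + 10474 = 12714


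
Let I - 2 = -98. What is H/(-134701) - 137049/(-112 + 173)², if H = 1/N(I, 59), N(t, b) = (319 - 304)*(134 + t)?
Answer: -10522563292651/285696779970 ≈ -36.831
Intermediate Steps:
I = -96 (I = 2 - 98 = -96)
N(t, b) = 2010 + 15*t (N(t, b) = 15*(134 + t) = 2010 + 15*t)
H = 1/570 (H = 1/(2010 + 15*(-96)) = 1/(2010 - 1440) = 1/570 ≈ 0.0017544)
H/(-134701) - 137049/(-112 + 173)² = (1/570)/(-134701) - 137049/(-112 + 173)² = (1/570)*(-1/134701) - 137049/(61²) = -1/76779570 - 137049/3721 = -10522563292651/285696779970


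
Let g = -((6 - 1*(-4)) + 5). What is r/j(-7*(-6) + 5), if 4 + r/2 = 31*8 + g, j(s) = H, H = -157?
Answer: -458/157 ≈ -2.9172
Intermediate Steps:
j(s) = -157
g = -15 (g = -((6 + 4) + 5) = -(10 + 5) = -1*15 = -15)
r = 458 (r = -8 + 2*(31*8 - 15) = -8 + 2*(248 - 15) = -8 + 2*233 = -8 + 466 = 458)
r/j(-7*(-6) + 5) = 458/(-157) = 458*(-1/157) = -458/157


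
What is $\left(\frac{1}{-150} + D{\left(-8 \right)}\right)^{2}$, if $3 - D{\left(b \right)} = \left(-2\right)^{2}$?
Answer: $\frac{22801}{22500} \approx 1.0134$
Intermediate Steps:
$D{\left(b \right)} = -1$ ($D{\left(b \right)} = 3 - \left(-2\right)^{2} = 3 - 4 = -1$)
$\left(\frac{1}{-150} + D{\left(-8 \right)}\right)^{2} = \left(\frac{1}{-150} - 1\right)^{2} = \left(- \frac{1}{150} - 1\right)^{2} = \left(- \frac{151}{150}\right)^{2} = \frac{22801}{22500}$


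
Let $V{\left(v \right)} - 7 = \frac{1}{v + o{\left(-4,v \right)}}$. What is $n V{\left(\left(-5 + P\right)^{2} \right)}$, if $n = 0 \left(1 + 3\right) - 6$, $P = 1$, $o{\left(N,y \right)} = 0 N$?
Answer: $- \frac{339}{8} \approx -42.375$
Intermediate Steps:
$o{\left(N,y \right)} = 0$
$V{\left(v \right)} = 7 + \frac{1}{v}$ ($V{\left(v \right)} = 7 + \frac{1}{v + 0} = 7 + \frac{1}{v}$)
$n = -6$ ($n = 0 \cdot 4 - 6 = 0 - 6 = -6$)
$n V{\left(\left(-5 + P\right)^{2} \right)} = - 6 \left(7 + \frac{1}{\left(-5 + 1\right)^{2}}\right) = - 6 \left(7 + \frac{1}{\left(-4\right)^{2}}\right) = - 6 \left(7 + \frac{1}{16}\right) = \left(-6\right) \frac{113}{16} = - \frac{339}{8}$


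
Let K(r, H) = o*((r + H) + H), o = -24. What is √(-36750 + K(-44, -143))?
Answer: 31*I*√30 ≈ 169.79*I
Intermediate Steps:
K(r, H) = -48*H - 24*r (K(r, H) = -24*((r + H) + H) = -24*((H + r) + H) = -24*(r + 2*H) = -48*H - 24*r)
√(-36750 + K(-44, -143)) = √(-36750 + (-48*(-143) - 24*(-44))) = √(-36750 + (6864 + 1056)) = √(-36750 + 7920) = √(-28830) = 31*I*√30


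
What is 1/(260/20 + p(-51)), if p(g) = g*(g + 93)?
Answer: -1/2129 ≈ -0.00046970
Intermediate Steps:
p(g) = g*(93 + g)
1/(260/20 + p(-51)) = 1/(260/20 - 51*(93 - 51)) = 1/((1/20)*260 - 51*42) = 1/(13 - 2142) = 1/(-2129) = -1/2129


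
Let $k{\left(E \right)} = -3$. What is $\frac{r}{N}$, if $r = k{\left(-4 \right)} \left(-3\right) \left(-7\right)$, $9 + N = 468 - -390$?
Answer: $- \frac{21}{283} \approx -0.074205$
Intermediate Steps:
$N = 849$ ($N = -9 + \left(468 - -390\right) = -9 + \left(468 + 390\right) = -9 + 858 = 849$)
$r = -63$ ($r = \left(-3\right) \left(-3\right) \left(-7\right) = 9 \left(-7\right) = -63$)
$\frac{r}{N} = - \frac{63}{849} = \left(-63\right) \frac{1}{849} = - \frac{21}{283}$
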